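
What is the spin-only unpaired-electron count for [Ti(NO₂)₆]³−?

Each nitro (N-bound nitrite) is −1; balancing the −3 overall charge requires Ti(III).
Titanium is a group-4 element; Ti(III) is therefore d¹.
In an octahedral field the d¹ configuration is t₂g¹e_g⁰ (only one arrangement possible), giving 1 unpaired electron.

1 unpaired electron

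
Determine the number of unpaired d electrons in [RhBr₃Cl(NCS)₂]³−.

Each bromide is −1; each chloride is −1; each isothiocyanate is −1; balancing the −3 overall charge requires Rh(III).
Group 9 minus oxidation state 3 gives a d⁶ configuration.
The spin state decides the count: a 4d ion has a large Δₒ and is invariably low-spin.
An octahedral low-spin d⁶ ion is t₂g⁶e_g⁰, giving 0 unpaired electrons.

0 unpaired electrons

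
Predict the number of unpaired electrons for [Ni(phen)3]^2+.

2 unpaired electrons

Ligand charges: 1,10-phenanthroline is neutral. With an overall charge of +2 the nickel centre must be in the +2 oxidation state.
Nickel is a group-10 element; Ni(II) is therefore d⁸.
Counting donor atoms: 3×1,10-phenanthroline (bidentate) → 6 donors. Coordination number = 6.
In an octahedral field the d⁸ configuration is t₂g⁶e_g² (only one arrangement possible), giving 2 unpaired electrons.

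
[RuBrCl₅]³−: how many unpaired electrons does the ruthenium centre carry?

1

Each bromide is −1; each chloride is −1; balancing the −3 overall charge requires Ru(III).
Ruthenium is a group-8 element; Ru(III) is therefore d⁵.
The spin state decides the count: a 4d ion has a large Δₒ and is invariably low-spin.
An octahedral low-spin d⁵ ion is t₂g⁵e_g⁰, giving 1 unpaired electron.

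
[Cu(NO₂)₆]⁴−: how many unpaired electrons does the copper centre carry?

1 unpaired electron

Summing ligand charges against the −4 overall charge gives an oxidation state of +2 for copper.
Group 11 minus oxidation state 2 gives a d⁹ configuration.
In an octahedral field the d⁹ configuration is t₂g⁶e_g³ (only one arrangement possible), giving 1 unpaired electron.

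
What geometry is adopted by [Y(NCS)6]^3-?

Ligand charges: each isothiocyanate is −1. With an overall charge of −3 the yttrium centre must be in the +3 oxidation state.
Y sits in group 3, so the d-electron count is 3 − 3 = 0.
Coordination number: 6.
Six donors around a single metal centre give an octahedral coordination sphere.

octahedral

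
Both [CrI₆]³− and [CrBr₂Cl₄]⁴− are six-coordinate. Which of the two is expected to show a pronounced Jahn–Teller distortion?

[CrBr₂Cl₄]⁴−

[CrI₆]³−: Summing ligand charges against the −3 overall charge gives an oxidation state of +3 for chromium. Group 6 minus oxidation state 3 gives a d³ configuration. The d³ configuration leaves the e_g set evenly filled (or empty) — no strong Jahn–Teller driving force.
[CrBr₂Cl₄]⁴−: Summing ligand charges against the −4 overall charge gives an oxidation state of +2 for chromium. Group 6 minus oxidation state 2 gives a d⁴ configuration. Bromide and chloride are weak-field ligands for a first-row metal, so the complex is high-spin. The t₂g³e_g¹ (high-spin) configuration has an unevenly filled e_g set; the Jahn–Teller theorem predicts a tetragonal distortion (typically axial elongation) to lift the degeneracy.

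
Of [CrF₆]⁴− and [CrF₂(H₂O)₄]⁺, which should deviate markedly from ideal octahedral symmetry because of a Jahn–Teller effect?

[CrF₆]⁴−

[CrF₆]⁴−: Ligand charges: each fluoride is −1. With an overall charge of −4 the chromium centre must be in the +2 oxidation state. Chromium is a group-6 element; Cr(II) is therefore d⁴. Fluoride is a weak-field ligand for a first-row metal, so the complex is high-spin. The t₂g³e_g¹ (high-spin) configuration has an unevenly filled e_g set; the Jahn–Teller theorem predicts a tetragonal distortion (typically axial elongation) to lift the degeneracy.
[CrF₂(H₂O)₄]⁺: Each fluoride is −1; water is neutral; balancing the +1 overall charge requires Cr(III). Group 6 minus oxidation state 3 gives a d³ configuration. The d³ configuration leaves the e_g set evenly filled (or empty) — no strong Jahn–Teller driving force.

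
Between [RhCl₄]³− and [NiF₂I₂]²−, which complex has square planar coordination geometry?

For [RhCl₄]³−: Ligand charges: each chloride is −1. With an overall charge of −3 the rhodium centre must be in the +1 oxidation state. Group 9 minus oxidation state 1 gives a d⁸ configuration. A 4d d⁸ ion has a large crystal-field splitting; square planar leaves the high-energy d_{x²−y²} orbital empty and maximises CFSE. → square planar.
For [NiF₂I₂]²−: Ligand charges: each fluoride is −1; each iodide is −1. With an overall charge of −2 the nickel centre must be in the +2 oxidation state. Ni sits in group 10, so the d-electron count is 10 − 2 = 8. Fluoride and iodide are weak-field ligands. With weak-field ligands the CFSE gain from square planar is small, so a 3d d⁸ ion takes the sterically preferred tetrahedral geometry. → tetrahedral.

[RhCl₄]³−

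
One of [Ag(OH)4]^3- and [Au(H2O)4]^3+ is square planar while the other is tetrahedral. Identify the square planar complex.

[Au(H2O)4]^3+

For [Ag(OH)4]^3-: Summing ligand charges against the −3 overall charge gives an oxidation state of +1 for silver. Silver is a group-11 element; Ag(I) is therefore d¹⁰. A d¹⁰ ion has no crystal-field stabilisation preference between square planar and tetrahedral, so four ligands adopt the sterically favoured tetrahedral geometry. → tetrahedral.
For [Au(H2O)4]^3+: Summing ligand charges against the +3 overall charge gives an oxidation state of +3 for gold. Au sits in group 11, so the d-electron count is 11 − 3 = 8. A 5d d⁸ ion has a large crystal-field splitting; square planar leaves the high-energy d_{x²−y²} orbital empty and maximises CFSE. → square planar.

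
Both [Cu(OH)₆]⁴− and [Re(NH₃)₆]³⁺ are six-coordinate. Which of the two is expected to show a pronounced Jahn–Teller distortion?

[Cu(OH)₆]⁴−: Summing ligand charges against the −4 overall charge gives an oxidation state of +2 for copper. Group 11 minus oxidation state 2 gives a d⁹ configuration. The t₂g⁶e_g³ configuration has an unevenly filled e_g set; the Jahn–Teller theorem predicts a tetragonal distortion (typically axial elongation) to lift the degeneracy.
[Re(NH₃)₆]³⁺: Ammonia is neutral; balancing the +3 overall charge requires Re(III). Group 7 minus oxidation state 3 gives a d⁴ configuration. A 5d ion has a large Δₒ and is invariably low-spin. The d⁴ configuration leaves the e_g set evenly filled (or empty) — no strong Jahn–Teller driving force.

[Cu(OH)₆]⁴−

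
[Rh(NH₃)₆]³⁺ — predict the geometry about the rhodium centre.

octahedral

Ligand charges: ammonia is neutral. With an overall charge of +3 the rhodium centre must be in the +3 oxidation state.
Group 9 minus oxidation state 3 gives a d⁶ configuration.
Coordination number: 6.
Six donors around a single metal centre give an octahedral coordination sphere.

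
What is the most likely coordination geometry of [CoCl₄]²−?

tetrahedral

Summing ligand charges against the −2 overall charge gives an oxidation state of +2 for cobalt.
Co sits in group 9, so the d-electron count is 9 − 2 = 7.
With 4 monodentate ligands the coordination number is 4.
Chloride is a weak-field ligand.
For a high-spin 3d d⁷ ion with weak-field ligands the small Δₜ gives little square-planar CFSE advantage, so four ligands adopt the sterically favoured tetrahedral geometry.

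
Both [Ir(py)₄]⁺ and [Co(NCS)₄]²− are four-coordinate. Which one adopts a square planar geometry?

For [Ir(py)₄]⁺: Summing ligand charges against the +1 overall charge gives an oxidation state of +1 for iridium. Iridium is a group-9 element; Ir(I) is therefore d⁸. A 5d d⁸ ion has a large crystal-field splitting; square planar leaves the high-energy d_{x²−y²} orbital empty and maximises CFSE. → square planar.
For [Co(NCS)₄]²−: Summing ligand charges against the −2 overall charge gives an oxidation state of +2 for cobalt. Cobalt is a group-9 element; Co(II) is therefore d⁷. For a high-spin 3d d⁷ ion with weak-field ligands the small Δₜ gives little square-planar CFSE advantage, so four ligands adopt the sterically favoured tetrahedral geometry. → tetrahedral.

[Ir(py)₄]⁺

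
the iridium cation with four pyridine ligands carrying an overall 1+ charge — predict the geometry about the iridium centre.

square planar

Summing ligand charges against the +1 overall charge gives an oxidation state of +1 for iridium.
Group 9 minus oxidation state 1 gives a d⁸ configuration.
With 4 monodentate ligands the coordination number is 4.
A 5d d⁸ ion has a large crystal-field splitting; square planar leaves the high-energy d_{x²−y²} orbital empty and maximises CFSE.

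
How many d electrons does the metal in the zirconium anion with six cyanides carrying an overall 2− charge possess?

d0

Each cyanide is −1; balancing the −2 overall charge requires Zr(IV).
Zirconium is a group-4 element; Zr(IV) is therefore d⁰.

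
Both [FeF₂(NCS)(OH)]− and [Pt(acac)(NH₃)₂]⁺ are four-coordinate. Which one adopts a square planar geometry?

For [FeF₂(NCS)(OH)]−: Ligand charges: each fluoride is −1; each isothiocyanate is −1; each hydroxide is −1. With an overall charge of −1 the iron centre must be in the +3 oxidation state. Iron is a group-8 element; Fe(III) is therefore d⁵. A high-spin d⁵ ion has zero CFSE in either geometry, so four ligands adopt the sterically favoured tetrahedral geometry. → tetrahedral.
For [Pt(acac)(NH₃)₂]⁺: Summing ligand charges against the +1 overall charge gives an oxidation state of +2 for platinum. Platinum is a group-10 element; Pt(II) is therefore d⁸. A 5d d⁸ ion has a large crystal-field splitting; square planar leaves the high-energy d_{x²−y²} orbital empty and maximises CFSE. → square planar.

[Pt(acac)(NH₃)₂]⁺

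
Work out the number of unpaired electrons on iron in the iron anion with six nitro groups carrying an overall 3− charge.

1

Each nitro (N-bound nitrite) is −1; balancing the −3 overall charge requires Fe(III).
Group 8 minus oxidation state 3 gives a d⁵ configuration.
The spin state decides the count: Nitro (N-bound nitrite) is a strong-field ligand (high in the spectrochemical series) for a first-row metal, so the complex is low-spin.
An octahedral low-spin d⁵ ion is t₂g⁵e_g⁰, giving 1 unpaired electron.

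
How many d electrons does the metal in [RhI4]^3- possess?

d8

Summing ligand charges against the −3 overall charge gives an oxidation state of +1 for rhodium.
Rhodium is a group-9 element; Rh(I) is therefore d⁸.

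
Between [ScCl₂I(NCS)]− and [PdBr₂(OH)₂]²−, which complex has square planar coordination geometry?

[PdBr₂(OH)₂]²−

For [ScCl₂I(NCS)]−: Each chloride is −1; each iodide is −1; each isothiocyanate is −1; balancing the −1 overall charge requires Sc(III). Scandium is a group-3 element; Sc(III) is therefore d⁰. A d⁰ ion has no crystal-field stabilisation preference between square planar and tetrahedral, so four ligands adopt the sterically favoured tetrahedral geometry. → tetrahedral.
For [PdBr₂(OH)₂]²−: Ligand charges: each bromide is −1; each hydroxide is −1. With an overall charge of −2 the palladium centre must be in the +2 oxidation state. Group 10 minus oxidation state 2 gives a d⁸ configuration. A 4d d⁸ ion has a large crystal-field splitting; square planar leaves the high-energy d_{x²−y²} orbital empty and maximises CFSE. → square planar.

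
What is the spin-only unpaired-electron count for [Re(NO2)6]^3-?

Each nitro (N-bound nitrite) is −1; balancing the −3 overall charge requires Re(III).
Rhenium is a group-7 element; Re(III) is therefore d⁴.
The spin state decides the count: a 5d ion has a large Δₒ and is invariably low-spin.
An octahedral low-spin d⁴ ion is t₂g⁴e_g⁰, giving 2 unpaired electrons.

2 unpaired electrons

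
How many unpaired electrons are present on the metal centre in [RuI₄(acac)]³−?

Ligand charges: each iodide is −1; each acetylacetonate is −1. With an overall charge of −3 the ruthenium centre must be in the +2 oxidation state.
Ruthenium is a group-8 element; Ru(II) is therefore d⁶.
Counting donor atoms: 4×iodide (monodentate) → 4 donors; 1×acetylacetonate (bidentate) → 2 donors. Coordination number = 6.
The spin state decides the count: a 4d ion has a large Δₒ and is invariably low-spin.
An octahedral low-spin d⁶ ion is t₂g⁶e_g⁰, giving 0 unpaired electrons.

0 unpaired electrons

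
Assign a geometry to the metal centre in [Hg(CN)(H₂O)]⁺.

linear

Ligand charges: each cyanide is −1; water is neutral. With an overall charge of +1 the mercury centre must be in the +2 oxidation state.
Mercury is a group-12 element; Hg(II) is therefore d¹⁰.
With 2 monodentate ligands the coordination number is 2.
A d¹⁰ ion with only two ligands adopts a linear arrangement (sp hybridisation; no CFSE preference).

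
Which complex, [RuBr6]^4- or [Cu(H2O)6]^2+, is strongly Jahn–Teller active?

[Cu(H2O)6]^2+

[RuBr6]^4-: Each bromide is −1; balancing the −4 overall charge requires Ru(II). Ru sits in group 8, so the d-electron count is 8 − 2 = 6. A 4d ion has a large Δₒ and is invariably low-spin. The d⁶ configuration leaves the e_g set evenly filled (or empty) — no strong Jahn–Teller driving force.
[Cu(H2O)6]^2+: Water is neutral; balancing the +2 overall charge requires Cu(II). Copper is a group-11 element; Cu(II) is therefore d⁹. The t₂g⁶e_g³ configuration has an unevenly filled e_g set; the Jahn–Teller theorem predicts a tetragonal distortion (typically axial elongation) to lift the degeneracy.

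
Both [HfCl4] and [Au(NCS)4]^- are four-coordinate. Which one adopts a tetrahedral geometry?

[HfCl4]

For [HfCl4]: Each chloride is −1; balancing the 0 overall charge requires Hf(IV). Hafnium is a group-4 element; Hf(IV) is therefore d⁰. A d⁰ ion has no crystal-field stabilisation preference between square planar and tetrahedral, so four ligands adopt the sterically favoured tetrahedral geometry. → tetrahedral.
For [Au(NCS)4]^-: Summing ligand charges against the −1 overall charge gives an oxidation state of +3 for gold. Gold is a group-11 element; Au(III) is therefore d⁸. A 5d d⁸ ion has a large crystal-field splitting; square planar leaves the high-energy d_{x²−y²} orbital empty and maximises CFSE. → square planar.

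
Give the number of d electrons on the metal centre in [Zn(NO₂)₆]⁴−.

d¹⁰

Ligand charges: each nitro (N-bound nitrite) is −1. With an overall charge of −4 the zinc centre must be in the +2 oxidation state.
Group 12 minus oxidation state 2 gives a d¹⁰ configuration.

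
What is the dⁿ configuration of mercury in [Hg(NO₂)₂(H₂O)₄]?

d¹⁰

Each nitro (N-bound nitrite) is −1; water is neutral; balancing the 0 overall charge requires Hg(II).
Mercury is a group-12 element; Hg(II) is therefore d¹⁰.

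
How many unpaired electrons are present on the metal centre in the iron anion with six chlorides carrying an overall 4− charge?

4

Ligand charges: each chloride is −1. With an overall charge of −4 the iron centre must be in the +2 oxidation state.
Iron is a group-8 element; Fe(II) is therefore d⁶.
The spin state decides the count: Chloride is a weak-field ligand for a first-row metal, so the complex is high-spin.
An octahedral high-spin d⁶ ion is t₂g⁴e_g², giving 4 unpaired electrons.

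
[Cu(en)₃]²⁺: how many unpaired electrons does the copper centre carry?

1 unpaired electron

Ligand charges: ethylenediamine is neutral. With an overall charge of +2 the copper centre must be in the +2 oxidation state.
Copper is a group-11 element; Cu(II) is therefore d⁹.
Counting donor atoms: 3×ethylenediamine (bidentate) → 6 donors. Coordination number = 6.
In an octahedral field the d⁹ configuration is t₂g⁶e_g³ (only one arrangement possible), giving 1 unpaired electron.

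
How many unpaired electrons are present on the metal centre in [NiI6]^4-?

2

Each iodide is −1; balancing the −4 overall charge requires Ni(II).
Group 10 minus oxidation state 2 gives a d⁸ configuration.
In an octahedral field the d⁸ configuration is t₂g⁶e_g² (only one arrangement possible), giving 2 unpaired electrons.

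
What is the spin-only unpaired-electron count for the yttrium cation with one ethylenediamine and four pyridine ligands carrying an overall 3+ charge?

Summing ligand charges against the +3 overall charge gives an oxidation state of +3 for yttrium.
Yttrium is a group-3 element; Y(III) is therefore d⁰.
Counting donor atoms: 1×ethylenediamine (bidentate) → 2 donors; 4×pyridine (monodentate) → 4 donors. Coordination number = 6.
In an octahedral field the d⁰ configuration is t₂g⁰e_g⁰, giving 0 unpaired electrons.

0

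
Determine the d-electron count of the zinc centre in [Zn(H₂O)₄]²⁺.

Water is neutral; balancing the +2 overall charge requires Zn(II).
Group 12 minus oxidation state 2 gives a d¹⁰ configuration.

d¹⁰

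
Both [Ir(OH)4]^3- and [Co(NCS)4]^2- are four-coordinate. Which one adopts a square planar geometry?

[Ir(OH)4]^3-

For [Ir(OH)4]^3-: Summing ligand charges against the −3 overall charge gives an oxidation state of +1 for iridium. Ir sits in group 9, so the d-electron count is 9 − 1 = 8. A 5d d⁸ ion has a large crystal-field splitting; square planar leaves the high-energy d_{x²−y²} orbital empty and maximises CFSE. → square planar.
For [Co(NCS)4]^2-: Ligand charges: each isothiocyanate is −1. With an overall charge of −2 the cobalt centre must be in the +2 oxidation state. Cobalt is a group-9 element; Co(II) is therefore d⁷. For a high-spin 3d d⁷ ion with weak-field ligands the small Δₜ gives little square-planar CFSE advantage, so four ligands adopt the sterically favoured tetrahedral geometry. → tetrahedral.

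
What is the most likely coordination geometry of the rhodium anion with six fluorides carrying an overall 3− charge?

octahedral

Summing ligand charges against the −3 overall charge gives an oxidation state of +3 for rhodium.
Rh sits in group 9, so the d-electron count is 9 − 3 = 6.
Coordination number: 6.
Six donors around a single metal centre give an octahedral coordination sphere.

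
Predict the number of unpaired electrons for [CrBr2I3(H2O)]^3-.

Summing ligand charges against the −3 overall charge gives an oxidation state of +2 for chromium.
Cr sits in group 6, so the d-electron count is 6 − 2 = 4.
The spin state decides the count: Bromide and iodide are weak-field ligands for a first-row metal, so the complex is high-spin.
An octahedral high-spin d⁴ ion is t₂g³e_g¹, giving 4 unpaired electrons.

4 unpaired electrons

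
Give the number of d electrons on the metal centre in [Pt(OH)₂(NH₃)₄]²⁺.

Ligand charges: each hydroxide is −1; ammonia is neutral. With an overall charge of +2 the platinum centre must be in the +4 oxidation state.
Group 10 minus oxidation state 4 gives a d⁶ configuration.

d⁶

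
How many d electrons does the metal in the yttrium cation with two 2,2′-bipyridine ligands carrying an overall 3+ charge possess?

d0

2,2′-bipyridine is neutral; balancing the +3 overall charge requires Y(III).
Yttrium is a group-3 element; Y(III) is therefore d⁰.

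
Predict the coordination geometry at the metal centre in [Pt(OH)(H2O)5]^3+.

Each hydroxide is −1; water is neutral; balancing the +3 overall charge requires Pt(IV).
Platinum is a group-10 element; Pt(IV) is therefore d⁶.
With 6 monodentate ligands the coordination number is 6.
Six donors around a single metal centre give an octahedral coordination sphere.

octahedral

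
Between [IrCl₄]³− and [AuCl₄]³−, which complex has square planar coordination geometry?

[IrCl₄]³−

For [IrCl₄]³−: Summing ligand charges against the −3 overall charge gives an oxidation state of +1 for iridium. Iridium is a group-9 element; Ir(I) is therefore d⁸. A 5d d⁸ ion has a large crystal-field splitting; square planar leaves the high-energy d_{x²−y²} orbital empty and maximises CFSE. → square planar.
For [AuCl₄]³−: Ligand charges: each chloride is −1. With an overall charge of −3 the gold centre must be in the +1 oxidation state. Gold is a group-11 element; Au(I) is therefore d¹⁰. A d¹⁰ ion has no crystal-field stabilisation preference between square planar and tetrahedral, so four ligands adopt the sterically favoured tetrahedral geometry. → tetrahedral.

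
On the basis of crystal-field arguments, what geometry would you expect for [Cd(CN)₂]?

Summing ligand charges against the 0 overall charge gives an oxidation state of +2 for cadmium.
Cadmium is a group-12 element; Cd(II) is therefore d¹⁰.
Coordination number: 2.
A d¹⁰ ion with only two ligands adopts a linear arrangement (sp hybridisation; no CFSE preference).

linear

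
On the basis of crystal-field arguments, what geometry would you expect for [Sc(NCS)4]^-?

Each isothiocyanate is −1; balancing the −1 overall charge requires Sc(III).
Group 3 minus oxidation state 3 gives a d⁰ configuration.
Coordination number: 4.
A d⁰ ion has no crystal-field stabilisation preference between square planar and tetrahedral, so four ligands adopt the sterically favoured tetrahedral geometry.

tetrahedral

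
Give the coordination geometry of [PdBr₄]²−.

square planar

Summing ligand charges against the −2 overall charge gives an oxidation state of +2 for palladium.
Group 10 minus oxidation state 2 gives a d⁸ configuration.
With 4 monodentate ligands the coordination number is 4.
A 4d d⁸ ion has a large crystal-field splitting; square planar leaves the high-energy d_{x²−y²} orbital empty and maximises CFSE.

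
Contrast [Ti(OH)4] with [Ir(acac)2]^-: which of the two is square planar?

[Ir(acac)2]^-

For [Ti(OH)4]: Summing ligand charges against the 0 overall charge gives an oxidation state of +4 for titanium. Group 4 minus oxidation state 4 gives a d⁰ configuration. A d⁰ ion has no crystal-field stabilisation preference between square planar and tetrahedral, so four ligands adopt the sterically favoured tetrahedral geometry. → tetrahedral.
For [Ir(acac)2]^-: Summing ligand charges against the −1 overall charge gives an oxidation state of +1 for iridium. Ir sits in group 9, so the d-electron count is 9 − 1 = 8. A 5d d⁸ ion has a large crystal-field splitting; square planar leaves the high-energy d_{x²−y²} orbital empty and maximises CFSE. → square planar.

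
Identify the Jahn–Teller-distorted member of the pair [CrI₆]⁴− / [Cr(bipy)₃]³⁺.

[CrI₆]⁴−: Each iodide is −1; balancing the −4 overall charge requires Cr(II). Cr sits in group 6, so the d-electron count is 6 − 2 = 4. Iodide is a weak-field ligand for a first-row metal, so the complex is high-spin. The t₂g³e_g¹ (high-spin) configuration has an unevenly filled e_g set; the Jahn–Teller theorem predicts a tetragonal distortion (typically axial elongation) to lift the degeneracy.
[Cr(bipy)₃]³⁺: Ligand charges: 2,2′-bipyridine is neutral. With an overall charge of +3 the chromium centre must be in the +3 oxidation state. Chromium is a group-6 element; Cr(III) is therefore d³. The d³ configuration leaves the e_g set evenly filled (or empty) — no strong Jahn–Teller driving force.

[CrI₆]⁴−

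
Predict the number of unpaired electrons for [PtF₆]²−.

0 unpaired electrons

Summing ligand charges against the −2 overall charge gives an oxidation state of +4 for platinum.
Pt sits in group 10, so the d-electron count is 10 − 4 = 6.
The spin state decides the count: a 5d ion has a large Δₒ and is invariably low-spin.
An octahedral low-spin d⁶ ion is t₂g⁶e_g⁰, giving 0 unpaired electrons.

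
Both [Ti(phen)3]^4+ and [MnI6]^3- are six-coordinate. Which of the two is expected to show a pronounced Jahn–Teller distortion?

[MnI6]^3-

[Ti(phen)3]^4+: Summing ligand charges against the +4 overall charge gives an oxidation state of +4 for titanium. Group 4 minus oxidation state 4 gives a d⁰ configuration. The d⁰ configuration leaves the e_g set evenly filled (or empty) — no strong Jahn–Teller driving force.
[MnI6]^3-: Ligand charges: each iodide is −1. With an overall charge of −3 the manganese centre must be in the +3 oxidation state. Group 7 minus oxidation state 3 gives a d⁴ configuration. Iodide is a weak-field ligand for a first-row metal, so the complex is high-spin. The t₂g³e_g¹ (high-spin) configuration has an unevenly filled e_g set; the Jahn–Teller theorem predicts a tetragonal distortion (typically axial elongation) to lift the degeneracy.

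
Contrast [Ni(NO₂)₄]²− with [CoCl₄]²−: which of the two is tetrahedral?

For [Ni(NO₂)₄]²−: Summing ligand charges against the −2 overall charge gives an oxidation state of +2 for nickel. Nickel is a group-10 element; Ni(II) is therefore d⁸. Nitro (N-bound nitrite) is a strong-field ligand (high in the spectrochemical series). A 3d d⁸ ion with strong-field ligands gains enough CFSE to favour square planar over tetrahedral. → square planar.
For [CoCl₄]²−: Summing ligand charges against the −2 overall charge gives an oxidation state of +2 for cobalt. Co sits in group 9, so the d-electron count is 9 − 2 = 7. For a high-spin 3d d⁷ ion with weak-field ligands the small Δₜ gives little square-planar CFSE advantage, so four ligands adopt the sterically favoured tetrahedral geometry. → tetrahedral.

[CoCl₄]²−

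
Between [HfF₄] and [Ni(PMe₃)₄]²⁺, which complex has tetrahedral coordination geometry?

For [HfF₄]: Ligand charges: each fluoride is −1. With an overall charge of 0 the hafnium centre must be in the +4 oxidation state. Hafnium is a group-4 element; Hf(IV) is therefore d⁰. A d⁰ ion has no crystal-field stabilisation preference between square planar and tetrahedral, so four ligands adopt the sterically favoured tetrahedral geometry. → tetrahedral.
For [Ni(PMe₃)₄]²⁺: Trimethylphosphine is neutral; balancing the +2 overall charge requires Ni(II). Group 10 minus oxidation state 2 gives a d⁸ configuration. Trimethylphosphine is a strong-field ligand (high in the spectrochemical series). A 3d d⁸ ion with strong-field ligands gains enough CFSE to favour square planar over tetrahedral. → square planar.

[HfF₄]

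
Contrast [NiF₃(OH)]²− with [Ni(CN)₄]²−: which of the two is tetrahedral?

[NiF₃(OH)]²−

For [NiF₃(OH)]²−: Summing ligand charges against the −2 overall charge gives an oxidation state of +2 for nickel. Ni sits in group 10, so the d-electron count is 10 − 2 = 8. Fluoride and hydroxide are weak-field ligands. With weak-field ligands the CFSE gain from square planar is small, so a 3d d⁸ ion takes the sterically preferred tetrahedral geometry. → tetrahedral.
For [Ni(CN)₄]²−: Each cyanide is −1; balancing the −2 overall charge requires Ni(II). Ni sits in group 10, so the d-electron count is 10 − 2 = 8. Cyanide is a strong-field ligand (high in the spectrochemical series). A 3d d⁸ ion with strong-field ligands gains enough CFSE to favour square planar over tetrahedral. → square planar.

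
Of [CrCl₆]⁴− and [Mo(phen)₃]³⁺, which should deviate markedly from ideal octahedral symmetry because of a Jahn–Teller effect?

[CrCl₆]⁴−

[CrCl₆]⁴−: Ligand charges: each chloride is −1. With an overall charge of −4 the chromium centre must be in the +2 oxidation state. Group 6 minus oxidation state 2 gives a d⁴ configuration. Chloride is a weak-field ligand for a first-row metal, so the complex is high-spin. The t₂g³e_g¹ (high-spin) configuration has an unevenly filled e_g set; the Jahn–Teller theorem predicts a tetragonal distortion (typically axial elongation) to lift the degeneracy.
[Mo(phen)₃]³⁺: Summing ligand charges against the +3 overall charge gives an oxidation state of +3 for molybdenum. Mo sits in group 6, so the d-electron count is 6 − 3 = 3. The d³ configuration leaves the e_g set evenly filled (or empty) — no strong Jahn–Teller driving force.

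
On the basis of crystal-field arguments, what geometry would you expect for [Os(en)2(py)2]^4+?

octahedral

Ligand charges: ethylenediamine is neutral; pyridine is neutral. With an overall charge of +4 the osmium centre must be in the +4 oxidation state.
Osmium is a group-8 element; Os(IV) is therefore d⁴.
Counting donor atoms: 2×ethylenediamine (bidentate) → 4 donors; 2×pyridine (monodentate) → 2 donors. Coordination number = 6.
Six donors around a single metal centre give an octahedral coordination sphere.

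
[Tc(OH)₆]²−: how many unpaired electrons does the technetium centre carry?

Summing ligand charges against the −2 overall charge gives an oxidation state of +4 for technetium.
Group 7 minus oxidation state 4 gives a d³ configuration.
In an octahedral field the d³ configuration is t₂g³e_g⁰ (only one arrangement possible), giving 3 unpaired electrons.

3 unpaired electrons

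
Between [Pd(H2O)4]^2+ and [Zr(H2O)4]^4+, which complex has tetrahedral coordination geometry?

[Zr(H2O)4]^4+

For [Pd(H2O)4]^2+: Water is neutral; balancing the +2 overall charge requires Pd(II). Group 10 minus oxidation state 2 gives a d⁸ configuration. A 4d d⁸ ion has a large crystal-field splitting; square planar leaves the high-energy d_{x²−y²} orbital empty and maximises CFSE. → square planar.
For [Zr(H2O)4]^4+: Ligand charges: water is neutral. With an overall charge of +4 the zirconium centre must be in the +4 oxidation state. Zirconium is a group-4 element; Zr(IV) is therefore d⁰. A d⁰ ion has no crystal-field stabilisation preference between square planar and tetrahedral, so four ligands adopt the sterically favoured tetrahedral geometry. → tetrahedral.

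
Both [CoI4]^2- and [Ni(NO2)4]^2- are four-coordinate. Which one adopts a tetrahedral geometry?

For [CoI4]^2-: Each iodide is −1; balancing the −2 overall charge requires Co(II). Co sits in group 9, so the d-electron count is 9 − 2 = 7. For a high-spin 3d d⁷ ion with weak-field ligands the small Δₜ gives little square-planar CFSE advantage, so four ligands adopt the sterically favoured tetrahedral geometry. → tetrahedral.
For [Ni(NO2)4]^2-: Each nitro (N-bound nitrite) is −1; balancing the −2 overall charge requires Ni(II). Group 10 minus oxidation state 2 gives a d⁸ configuration. Nitro (N-bound nitrite) is a strong-field ligand (high in the spectrochemical series). A 3d d⁸ ion with strong-field ligands gains enough CFSE to favour square planar over tetrahedral. → square planar.

[CoI4]^2-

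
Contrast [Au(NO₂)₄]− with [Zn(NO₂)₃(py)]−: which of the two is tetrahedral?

For [Au(NO₂)₄]−: Summing ligand charges against the −1 overall charge gives an oxidation state of +3 for gold. Group 11 minus oxidation state 3 gives a d⁸ configuration. A 5d d⁸ ion has a large crystal-field splitting; square planar leaves the high-energy d_{x²−y²} orbital empty and maximises CFSE. → square planar.
For [Zn(NO₂)₃(py)]−: Each nitro (N-bound nitrite) is −1; pyridine is neutral; balancing the −1 overall charge requires Zn(II). Group 12 minus oxidation state 2 gives a d¹⁰ configuration. A d¹⁰ ion has no crystal-field stabilisation preference between square planar and tetrahedral, so four ligands adopt the sterically favoured tetrahedral geometry. → tetrahedral.

[Zn(NO₂)₃(py)]−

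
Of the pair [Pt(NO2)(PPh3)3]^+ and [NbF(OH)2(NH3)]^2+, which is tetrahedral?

[NbF(OH)2(NH3)]^2+

For [Pt(NO2)(PPh3)3]^+: Summing ligand charges against the +1 overall charge gives an oxidation state of +2 for platinum. Group 10 minus oxidation state 2 gives a d⁸ configuration. A 5d d⁸ ion has a large crystal-field splitting; square planar leaves the high-energy d_{x²−y²} orbital empty and maximises CFSE. → square planar.
For [NbF(OH)2(NH3)]^2+: Ligand charges: each fluoride is −1; each hydroxide is −1; ammonia is neutral. With an overall charge of +2 the niobium centre must be in the +5 oxidation state. Niobium is a group-5 element; Nb(V) is therefore d⁰. A d⁰ ion has no crystal-field stabilisation preference between square planar and tetrahedral, so four ligands adopt the sterically favoured tetrahedral geometry. → tetrahedral.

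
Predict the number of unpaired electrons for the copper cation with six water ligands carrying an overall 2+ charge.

Water is neutral; balancing the +2 overall charge requires Cu(II).
Group 11 minus oxidation state 2 gives a d⁹ configuration.
In an octahedral field the d⁹ configuration is t₂g⁶e_g³ (only one arrangement possible), giving 1 unpaired electron.

1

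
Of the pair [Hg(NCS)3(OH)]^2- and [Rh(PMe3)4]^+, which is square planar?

For [Hg(NCS)3(OH)]^2-: Summing ligand charges against the −2 overall charge gives an oxidation state of +2 for mercury. Mercury is a group-12 element; Hg(II) is therefore d¹⁰. A d¹⁰ ion has no crystal-field stabilisation preference between square planar and tetrahedral, so four ligands adopt the sterically favoured tetrahedral geometry. → tetrahedral.
For [Rh(PMe3)4]^+: Trimethylphosphine is neutral; balancing the +1 overall charge requires Rh(I). Group 9 minus oxidation state 1 gives a d⁸ configuration. A 4d d⁸ ion has a large crystal-field splitting; square planar leaves the high-energy d_{x²−y²} orbital empty and maximises CFSE. → square planar.

[Rh(PMe3)4]^+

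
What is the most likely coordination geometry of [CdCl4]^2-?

tetrahedral

Ligand charges: each chloride is −1. With an overall charge of −2 the cadmium centre must be in the +2 oxidation state.
Cd sits in group 12, so the d-electron count is 12 − 2 = 10.
With 4 monodentate ligands the coordination number is 4.
A d¹⁰ ion has no crystal-field stabilisation preference between square planar and tetrahedral, so four ligands adopt the sterically favoured tetrahedral geometry.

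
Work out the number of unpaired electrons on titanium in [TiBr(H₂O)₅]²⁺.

1 unpaired electron

Ligand charges: each bromide is −1; water is neutral. With an overall charge of +2 the titanium centre must be in the +3 oxidation state.
Titanium is a group-4 element; Ti(III) is therefore d¹.
In an octahedral field the d¹ configuration is t₂g¹e_g⁰ (only one arrangement possible), giving 1 unpaired electron.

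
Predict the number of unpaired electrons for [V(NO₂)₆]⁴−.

3

Each nitro (N-bound nitrite) is −1; balancing the −4 overall charge requires V(II).
V sits in group 5, so the d-electron count is 5 − 2 = 3.
In an octahedral field the d³ configuration is t₂g³e_g⁰ (only one arrangement possible), giving 3 unpaired electrons.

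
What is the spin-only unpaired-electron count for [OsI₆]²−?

Each iodide is −1; balancing the −2 overall charge requires Os(IV).
Osmium is a group-8 element; Os(IV) is therefore d⁴.
The spin state decides the count: a 5d ion has a large Δₒ and is invariably low-spin.
An octahedral low-spin d⁴ ion is t₂g⁴e_g⁰, giving 2 unpaired electrons.

2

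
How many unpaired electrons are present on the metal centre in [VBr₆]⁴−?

Each bromide is −1; balancing the −4 overall charge requires V(II).
V sits in group 5, so the d-electron count is 5 − 2 = 3.
In an octahedral field the d³ configuration is t₂g³e_g⁰ (only one arrangement possible), giving 3 unpaired electrons.

3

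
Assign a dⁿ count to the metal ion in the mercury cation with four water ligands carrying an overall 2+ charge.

Summing ligand charges against the +2 overall charge gives an oxidation state of +2 for mercury.
Hg sits in group 12, so the d-electron count is 12 − 2 = 10.

d¹⁰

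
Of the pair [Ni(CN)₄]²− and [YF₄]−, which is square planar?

[Ni(CN)₄]²−

For [Ni(CN)₄]²−: Each cyanide is −1; balancing the −2 overall charge requires Ni(II). Group 10 minus oxidation state 2 gives a d⁸ configuration. Cyanide is a strong-field ligand (high in the spectrochemical series). A 3d d⁸ ion with strong-field ligands gains enough CFSE to favour square planar over tetrahedral. → square planar.
For [YF₄]−: Ligand charges: each fluoride is −1. With an overall charge of −1 the yttrium centre must be in the +3 oxidation state. Y sits in group 3, so the d-electron count is 3 − 3 = 0. A d⁰ ion has no crystal-field stabilisation preference between square planar and tetrahedral, so four ligands adopt the sterically favoured tetrahedral geometry. → tetrahedral.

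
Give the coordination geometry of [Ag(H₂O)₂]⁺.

Summing ligand charges against the +1 overall charge gives an oxidation state of +1 for silver.
Group 11 minus oxidation state 1 gives a d¹⁰ configuration.
With 2 monodentate ligands the coordination number is 2.
A d¹⁰ ion with only two ligands adopts a linear arrangement (sp hybridisation; no CFSE preference).

linear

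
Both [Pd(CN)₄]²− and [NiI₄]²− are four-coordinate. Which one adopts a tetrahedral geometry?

[NiI₄]²−

For [Pd(CN)₄]²−: Ligand charges: each cyanide is −1. With an overall charge of −2 the palladium centre must be in the +2 oxidation state. Pd sits in group 10, so the d-electron count is 10 − 2 = 8. A 4d d⁸ ion has a large crystal-field splitting; square planar leaves the high-energy d_{x²−y²} orbital empty and maximises CFSE. → square planar.
For [NiI₄]²−: Ligand charges: each iodide is −1. With an overall charge of −2 the nickel centre must be in the +2 oxidation state. Nickel is a group-10 element; Ni(II) is therefore d⁸. Iodide is a weak-field ligand. With weak-field ligands the CFSE gain from square planar is small, so a 3d d⁸ ion takes the sterically preferred tetrahedral geometry. → tetrahedral.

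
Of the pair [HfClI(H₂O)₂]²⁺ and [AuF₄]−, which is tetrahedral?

For [HfClI(H₂O)₂]²⁺: Summing ligand charges against the +2 overall charge gives an oxidation state of +4 for hafnium. Hafnium is a group-4 element; Hf(IV) is therefore d⁰. A d⁰ ion has no crystal-field stabilisation preference between square planar and tetrahedral, so four ligands adopt the sterically favoured tetrahedral geometry. → tetrahedral.
For [AuF₄]−: Each fluoride is −1; balancing the −1 overall charge requires Au(III). Au sits in group 11, so the d-electron count is 11 − 3 = 8. A 5d d⁸ ion has a large crystal-field splitting; square planar leaves the high-energy d_{x²−y²} orbital empty and maximises CFSE. → square planar.

[HfClI(H₂O)₂]²⁺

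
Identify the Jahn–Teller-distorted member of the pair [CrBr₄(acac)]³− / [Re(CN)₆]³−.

[CrBr₄(acac)]³−

[CrBr₄(acac)]³−: Ligand charges: each bromide is −1; each acetylacetonate is −1. With an overall charge of −3 the chromium centre must be in the +2 oxidation state. Chromium is a group-6 element; Cr(II) is therefore d⁴. Acetylacetonate and bromide are weak-field ligands for a first-row metal, so the complex is high-spin. The t₂g³e_g¹ (high-spin) configuration has an unevenly filled e_g set; the Jahn–Teller theorem predicts a tetragonal distortion (typically axial elongation) to lift the degeneracy.
[Re(CN)₆]³−: Ligand charges: each cyanide is −1. With an overall charge of −3 the rhenium centre must be in the +3 oxidation state. Group 7 minus oxidation state 3 gives a d⁴ configuration. A 5d ion has a large Δₒ and is invariably low-spin. The d⁴ configuration leaves the e_g set evenly filled (or empty) — no strong Jahn–Teller driving force.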